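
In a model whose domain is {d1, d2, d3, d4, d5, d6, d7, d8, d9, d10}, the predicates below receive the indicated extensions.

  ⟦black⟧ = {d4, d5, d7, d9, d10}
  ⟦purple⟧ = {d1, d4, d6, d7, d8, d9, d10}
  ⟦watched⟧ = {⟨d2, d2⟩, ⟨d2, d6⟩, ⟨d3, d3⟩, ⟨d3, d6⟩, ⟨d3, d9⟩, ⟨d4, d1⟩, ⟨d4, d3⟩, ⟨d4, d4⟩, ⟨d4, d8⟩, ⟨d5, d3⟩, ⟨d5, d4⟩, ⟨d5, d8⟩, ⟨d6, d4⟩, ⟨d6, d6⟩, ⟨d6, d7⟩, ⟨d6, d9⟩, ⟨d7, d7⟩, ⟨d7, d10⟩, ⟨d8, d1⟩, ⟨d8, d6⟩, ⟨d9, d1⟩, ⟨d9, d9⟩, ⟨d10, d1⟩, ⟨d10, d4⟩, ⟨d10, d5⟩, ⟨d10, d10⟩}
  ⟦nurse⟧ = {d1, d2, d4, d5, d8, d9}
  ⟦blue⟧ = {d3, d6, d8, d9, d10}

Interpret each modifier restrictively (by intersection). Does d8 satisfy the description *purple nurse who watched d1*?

⟦who watched d1⟧ = {x : ⟨x, d1⟩ ∈ ⟦watched⟧} = {d4, d8, d9, d10}
⟦nurse⟧ = {d1, d2, d4, d5, d8, d9}
… ∩ ⟦who watched d1⟧ = {d1, d2, d4, d5, d8, d9} ∩ {d4, d8, d9, d10} = {d4, d8, d9}
… ∩ ⟦purple⟧ = {d4, d8, d9} ∩ {d1, d4, d6, d7, d8, d9, d10} = {d4, d8, d9}
⟦purple nurse who watched d1⟧ = {d4, d8, d9}; d8 ∈ this set.

yes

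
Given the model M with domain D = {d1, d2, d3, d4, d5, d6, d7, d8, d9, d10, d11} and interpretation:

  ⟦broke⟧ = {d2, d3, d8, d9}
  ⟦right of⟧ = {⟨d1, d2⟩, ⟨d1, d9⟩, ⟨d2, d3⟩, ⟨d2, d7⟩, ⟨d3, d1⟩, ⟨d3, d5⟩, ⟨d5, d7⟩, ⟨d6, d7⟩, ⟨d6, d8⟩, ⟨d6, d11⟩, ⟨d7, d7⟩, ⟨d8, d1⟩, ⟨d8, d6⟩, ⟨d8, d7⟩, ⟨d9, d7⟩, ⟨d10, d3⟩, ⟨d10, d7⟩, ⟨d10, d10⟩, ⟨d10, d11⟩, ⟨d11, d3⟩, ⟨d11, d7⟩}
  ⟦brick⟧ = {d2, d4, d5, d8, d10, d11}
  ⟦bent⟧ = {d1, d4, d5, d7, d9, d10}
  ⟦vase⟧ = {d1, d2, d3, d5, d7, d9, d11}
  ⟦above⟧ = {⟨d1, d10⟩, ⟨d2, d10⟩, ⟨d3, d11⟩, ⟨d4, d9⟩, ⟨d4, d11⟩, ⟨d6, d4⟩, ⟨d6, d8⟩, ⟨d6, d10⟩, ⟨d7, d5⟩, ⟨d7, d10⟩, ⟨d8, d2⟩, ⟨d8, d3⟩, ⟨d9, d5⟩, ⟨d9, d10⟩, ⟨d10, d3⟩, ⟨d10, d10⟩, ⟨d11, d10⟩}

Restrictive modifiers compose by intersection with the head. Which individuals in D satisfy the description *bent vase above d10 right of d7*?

⟦above d10⟧ = {x : ⟨x, d10⟩ ∈ ⟦above⟧} = {d1, d2, d6, d7, d9, d10, d11}
⟦right of d7⟧ = {x : ⟨x, d7⟩ ∈ ⟦right of⟧} = {d2, d5, d6, d7, d8, d9, d10, d11}
⟦vase⟧ = {d1, d2, d3, d5, d7, d9, d11}
… ∩ ⟦above d10⟧ = {d1, d2, d3, d5, d7, d9, d11} ∩ {d1, d2, d6, d7, d9, d10, d11} = {d1, d2, d7, d9, d11}
… ∩ ⟦right of d7⟧ = {d1, d2, d7, d9, d11} ∩ {d2, d5, d6, d7, d8, d9, d10, d11} = {d2, d7, d9, d11}
… ∩ ⟦bent⟧ = {d2, d7, d9, d11} ∩ {d1, d4, d5, d7, d9, d10} = {d7, d9}
So ⟦bent vase above d10 right of d7⟧ = {d7, d9}.

{d7, d9}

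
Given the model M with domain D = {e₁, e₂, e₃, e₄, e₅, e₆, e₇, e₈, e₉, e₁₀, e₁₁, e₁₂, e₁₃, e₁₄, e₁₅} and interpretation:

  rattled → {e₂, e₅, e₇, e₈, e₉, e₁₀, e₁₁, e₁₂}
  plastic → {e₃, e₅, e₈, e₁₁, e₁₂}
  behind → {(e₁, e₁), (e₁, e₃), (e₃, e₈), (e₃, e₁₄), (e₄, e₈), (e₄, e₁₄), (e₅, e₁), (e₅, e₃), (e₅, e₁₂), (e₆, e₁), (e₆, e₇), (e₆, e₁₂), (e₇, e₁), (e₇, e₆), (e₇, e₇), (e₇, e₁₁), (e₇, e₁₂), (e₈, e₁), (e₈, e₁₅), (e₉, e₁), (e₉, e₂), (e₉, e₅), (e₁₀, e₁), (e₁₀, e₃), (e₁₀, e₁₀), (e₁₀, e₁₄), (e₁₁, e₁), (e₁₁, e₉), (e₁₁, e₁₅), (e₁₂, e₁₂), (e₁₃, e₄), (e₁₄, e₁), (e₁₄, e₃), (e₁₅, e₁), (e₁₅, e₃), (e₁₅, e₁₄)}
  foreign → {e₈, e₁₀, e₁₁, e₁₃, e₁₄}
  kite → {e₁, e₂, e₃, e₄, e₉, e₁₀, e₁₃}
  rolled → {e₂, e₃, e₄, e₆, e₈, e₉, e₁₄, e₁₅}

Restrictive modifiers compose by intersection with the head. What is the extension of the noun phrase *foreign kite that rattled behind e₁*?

⟦that rattled⟧ = ⟦rattled⟧ = {e₂, e₅, e₇, e₈, e₉, e₁₀, e₁₁, e₁₂}
⟦behind e₁⟧ = {x : ⟨x, e₁⟩ ∈ ⟦behind⟧} = {e₁, e₅, e₆, e₇, e₈, e₉, e₁₀, e₁₁, e₁₄, e₁₅}
⟦kite⟧ = {e₁, e₂, e₃, e₄, e₉, e₁₀, e₁₃}
… ∩ ⟦that rattled⟧ = {e₁, e₂, e₃, e₄, e₉, e₁₀, e₁₃} ∩ {e₂, e₅, e₇, e₈, e₉, e₁₀, e₁₁, e₁₂} = {e₂, e₉, e₁₀}
… ∩ ⟦behind e₁⟧ = {e₂, e₉, e₁₀} ∩ {e₁, e₅, e₆, e₇, e₈, e₉, e₁₀, e₁₁, e₁₄, e₁₅} = {e₉, e₁₀}
… ∩ ⟦foreign⟧ = {e₉, e₁₀} ∩ {e₈, e₁₀, e₁₁, e₁₃, e₁₄} = {e₁₀}
So ⟦foreign kite that rattled behind e₁⟧ = {e₁₀}.

{e₁₀}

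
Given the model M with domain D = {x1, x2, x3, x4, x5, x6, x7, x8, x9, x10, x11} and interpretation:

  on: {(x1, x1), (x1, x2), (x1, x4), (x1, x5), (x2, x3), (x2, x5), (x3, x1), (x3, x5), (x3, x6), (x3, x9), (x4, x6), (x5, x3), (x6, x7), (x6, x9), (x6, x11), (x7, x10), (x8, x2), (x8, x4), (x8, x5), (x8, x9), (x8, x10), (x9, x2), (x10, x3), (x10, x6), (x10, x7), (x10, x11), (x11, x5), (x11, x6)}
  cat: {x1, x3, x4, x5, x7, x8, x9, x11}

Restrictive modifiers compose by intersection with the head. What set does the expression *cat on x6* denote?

⟦on x6⟧ = {x : ⟨x, x6⟩ ∈ ⟦on⟧} = {x3, x4, x10, x11}
⟦cat⟧ = {x1, x3, x4, x5, x7, x8, x9, x11}
… ∩ ⟦on x6⟧ = {x1, x3, x4, x5, x7, x8, x9, x11} ∩ {x3, x4, x10, x11} = {x3, x4, x11}
So ⟦cat on x6⟧ = {x3, x4, x11}.

{x3, x4, x11}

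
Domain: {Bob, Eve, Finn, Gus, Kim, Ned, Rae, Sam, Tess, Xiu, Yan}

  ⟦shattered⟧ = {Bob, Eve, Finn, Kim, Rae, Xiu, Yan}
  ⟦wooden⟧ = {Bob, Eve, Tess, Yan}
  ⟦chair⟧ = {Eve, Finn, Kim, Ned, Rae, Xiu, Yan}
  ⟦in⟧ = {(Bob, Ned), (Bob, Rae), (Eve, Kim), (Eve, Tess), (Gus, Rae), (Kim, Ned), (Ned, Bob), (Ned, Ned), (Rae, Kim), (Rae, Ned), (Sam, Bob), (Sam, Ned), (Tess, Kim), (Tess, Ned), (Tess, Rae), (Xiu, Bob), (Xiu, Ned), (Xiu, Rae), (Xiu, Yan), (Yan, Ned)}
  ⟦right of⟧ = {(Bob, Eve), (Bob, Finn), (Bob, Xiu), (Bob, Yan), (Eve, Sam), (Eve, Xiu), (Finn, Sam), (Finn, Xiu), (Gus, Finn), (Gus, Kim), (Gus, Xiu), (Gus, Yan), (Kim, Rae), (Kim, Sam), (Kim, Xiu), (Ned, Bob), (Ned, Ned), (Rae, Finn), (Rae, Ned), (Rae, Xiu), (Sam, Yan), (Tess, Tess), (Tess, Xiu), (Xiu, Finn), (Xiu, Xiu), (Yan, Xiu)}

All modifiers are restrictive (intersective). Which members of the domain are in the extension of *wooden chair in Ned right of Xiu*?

⟦in Ned⟧ = {x : ⟨x, Ned⟩ ∈ ⟦in⟧} = {Bob, Kim, Ned, Rae, Sam, Tess, Xiu, Yan}
⟦right of Xiu⟧ = {x : ⟨x, Xiu⟩ ∈ ⟦right of⟧} = {Bob, Eve, Finn, Gus, Kim, Rae, Tess, Xiu, Yan}
⟦chair⟧ = {Eve, Finn, Kim, Ned, Rae, Xiu, Yan}
… ∩ ⟦in Ned⟧ = {Eve, Finn, Kim, Ned, Rae, Xiu, Yan} ∩ {Bob, Kim, Ned, Rae, Sam, Tess, Xiu, Yan} = {Kim, Ned, Rae, Xiu, Yan}
… ∩ ⟦right of Xiu⟧ = {Kim, Ned, Rae, Xiu, Yan} ∩ {Bob, Eve, Finn, Gus, Kim, Rae, Tess, Xiu, Yan} = {Kim, Rae, Xiu, Yan}
… ∩ ⟦wooden⟧ = {Kim, Rae, Xiu, Yan} ∩ {Bob, Eve, Tess, Yan} = {Yan}
So ⟦wooden chair in Ned right of Xiu⟧ = {Yan}.

{Yan}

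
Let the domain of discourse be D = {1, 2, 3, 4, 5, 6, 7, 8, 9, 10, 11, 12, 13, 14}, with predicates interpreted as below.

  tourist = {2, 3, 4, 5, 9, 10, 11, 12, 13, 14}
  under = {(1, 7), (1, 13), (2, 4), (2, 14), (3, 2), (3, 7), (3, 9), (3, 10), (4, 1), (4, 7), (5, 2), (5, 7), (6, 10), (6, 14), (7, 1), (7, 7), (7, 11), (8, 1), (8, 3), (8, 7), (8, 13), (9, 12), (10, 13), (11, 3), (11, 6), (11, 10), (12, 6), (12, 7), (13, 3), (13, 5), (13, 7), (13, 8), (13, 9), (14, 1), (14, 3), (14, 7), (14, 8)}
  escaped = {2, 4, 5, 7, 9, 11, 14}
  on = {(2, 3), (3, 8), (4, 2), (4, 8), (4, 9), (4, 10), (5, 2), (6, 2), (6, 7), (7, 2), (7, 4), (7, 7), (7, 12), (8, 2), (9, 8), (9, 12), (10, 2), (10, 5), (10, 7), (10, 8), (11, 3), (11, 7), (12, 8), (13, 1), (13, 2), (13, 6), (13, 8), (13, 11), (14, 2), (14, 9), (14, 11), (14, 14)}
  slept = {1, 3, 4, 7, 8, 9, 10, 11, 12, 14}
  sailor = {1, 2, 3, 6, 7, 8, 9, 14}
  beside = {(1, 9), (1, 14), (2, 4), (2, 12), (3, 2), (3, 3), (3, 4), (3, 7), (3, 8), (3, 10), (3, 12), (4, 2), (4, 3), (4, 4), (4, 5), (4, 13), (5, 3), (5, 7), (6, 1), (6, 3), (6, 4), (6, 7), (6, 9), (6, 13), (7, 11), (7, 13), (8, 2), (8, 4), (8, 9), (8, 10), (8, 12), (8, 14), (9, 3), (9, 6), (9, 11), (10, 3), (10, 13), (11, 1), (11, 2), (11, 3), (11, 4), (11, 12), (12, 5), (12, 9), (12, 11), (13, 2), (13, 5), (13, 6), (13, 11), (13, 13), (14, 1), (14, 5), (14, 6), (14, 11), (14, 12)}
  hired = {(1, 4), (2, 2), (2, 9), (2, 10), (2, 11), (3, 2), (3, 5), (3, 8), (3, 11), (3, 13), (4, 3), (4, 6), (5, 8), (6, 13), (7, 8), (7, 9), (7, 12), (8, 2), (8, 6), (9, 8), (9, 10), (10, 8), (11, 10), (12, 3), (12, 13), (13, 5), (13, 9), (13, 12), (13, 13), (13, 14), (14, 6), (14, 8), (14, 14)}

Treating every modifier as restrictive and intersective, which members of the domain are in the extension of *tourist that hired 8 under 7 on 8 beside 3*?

⟦that hired 8⟧ = {x : ⟨x, 8⟩ ∈ ⟦hired⟧} = {3, 5, 7, 9, 10, 14}
⟦under 7⟧ = {x : ⟨x, 7⟩ ∈ ⟦under⟧} = {1, 3, 4, 5, 7, 8, 12, 13, 14}
⟦on 8⟧ = {x : ⟨x, 8⟩ ∈ ⟦on⟧} = {3, 4, 9, 10, 12, 13}
⟦beside 3⟧ = {x : ⟨x, 3⟩ ∈ ⟦beside⟧} = {3, 4, 5, 6, 9, 10, 11}
⟦tourist⟧ = {2, 3, 4, 5, 9, 10, 11, 12, 13, 14}
… ∩ ⟦that hired 8⟧ = {2, 3, 4, 5, 9, 10, 11, 12, 13, 14} ∩ {3, 5, 7, 9, 10, 14} = {3, 5, 9, 10, 14}
… ∩ ⟦under 7⟧ = {3, 5, 9, 10, 14} ∩ {1, 3, 4, 5, 7, 8, 12, 13, 14} = {3, 5, 14}
… ∩ ⟦on 8⟧ = {3, 5, 14} ∩ {3, 4, 9, 10, 12, 13} = {3}
… ∩ ⟦beside 3⟧ = {3} ∩ {3, 4, 5, 6, 9, 10, 11} = {3}
So ⟦tourist that hired 8 under 7 on 8 beside 3⟧ = {3}.

{3}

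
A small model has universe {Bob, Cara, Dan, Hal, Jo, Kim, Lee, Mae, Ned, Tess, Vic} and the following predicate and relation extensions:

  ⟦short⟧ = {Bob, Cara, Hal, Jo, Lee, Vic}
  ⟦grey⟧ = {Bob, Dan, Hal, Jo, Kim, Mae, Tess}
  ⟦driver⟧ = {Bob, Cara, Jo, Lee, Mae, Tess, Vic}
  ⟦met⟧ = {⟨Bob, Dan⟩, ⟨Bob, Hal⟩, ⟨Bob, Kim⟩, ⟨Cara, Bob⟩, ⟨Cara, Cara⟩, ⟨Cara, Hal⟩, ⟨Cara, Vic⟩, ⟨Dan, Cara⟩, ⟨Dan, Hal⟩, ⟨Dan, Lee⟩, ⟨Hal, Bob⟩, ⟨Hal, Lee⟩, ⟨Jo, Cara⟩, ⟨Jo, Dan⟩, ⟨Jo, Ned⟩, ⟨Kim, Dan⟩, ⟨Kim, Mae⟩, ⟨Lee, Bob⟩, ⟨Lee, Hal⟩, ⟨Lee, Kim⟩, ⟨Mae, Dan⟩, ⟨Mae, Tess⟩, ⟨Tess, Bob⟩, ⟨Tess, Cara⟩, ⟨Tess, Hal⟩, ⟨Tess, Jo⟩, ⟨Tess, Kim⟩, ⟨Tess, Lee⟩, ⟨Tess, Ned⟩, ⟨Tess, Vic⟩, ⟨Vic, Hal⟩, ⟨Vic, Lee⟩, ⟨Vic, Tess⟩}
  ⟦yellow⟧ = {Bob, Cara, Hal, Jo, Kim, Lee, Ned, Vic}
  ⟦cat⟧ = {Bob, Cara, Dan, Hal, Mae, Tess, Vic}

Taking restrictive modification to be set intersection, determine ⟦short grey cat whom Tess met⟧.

{Bob, Hal}

⟦whom Tess met⟧ = {x : ⟨Tess, x⟩ ∈ ⟦met⟧} = {Bob, Cara, Hal, Jo, Kim, Lee, Ned, Vic}
⟦cat⟧ = {Bob, Cara, Dan, Hal, Mae, Tess, Vic}
… ∩ ⟦whom Tess met⟧ = {Bob, Cara, Dan, Hal, Mae, Tess, Vic} ∩ {Bob, Cara, Hal, Jo, Kim, Lee, Ned, Vic} = {Bob, Cara, Hal, Vic}
… ∩ ⟦short⟧ = {Bob, Cara, Hal, Vic} ∩ {Bob, Cara, Hal, Jo, Lee, Vic} = {Bob, Cara, Hal, Vic}
… ∩ ⟦grey⟧ = {Bob, Cara, Hal, Vic} ∩ {Bob, Dan, Hal, Jo, Kim, Mae, Tess} = {Bob, Hal}
So ⟦short grey cat whom Tess met⟧ = {Bob, Hal}.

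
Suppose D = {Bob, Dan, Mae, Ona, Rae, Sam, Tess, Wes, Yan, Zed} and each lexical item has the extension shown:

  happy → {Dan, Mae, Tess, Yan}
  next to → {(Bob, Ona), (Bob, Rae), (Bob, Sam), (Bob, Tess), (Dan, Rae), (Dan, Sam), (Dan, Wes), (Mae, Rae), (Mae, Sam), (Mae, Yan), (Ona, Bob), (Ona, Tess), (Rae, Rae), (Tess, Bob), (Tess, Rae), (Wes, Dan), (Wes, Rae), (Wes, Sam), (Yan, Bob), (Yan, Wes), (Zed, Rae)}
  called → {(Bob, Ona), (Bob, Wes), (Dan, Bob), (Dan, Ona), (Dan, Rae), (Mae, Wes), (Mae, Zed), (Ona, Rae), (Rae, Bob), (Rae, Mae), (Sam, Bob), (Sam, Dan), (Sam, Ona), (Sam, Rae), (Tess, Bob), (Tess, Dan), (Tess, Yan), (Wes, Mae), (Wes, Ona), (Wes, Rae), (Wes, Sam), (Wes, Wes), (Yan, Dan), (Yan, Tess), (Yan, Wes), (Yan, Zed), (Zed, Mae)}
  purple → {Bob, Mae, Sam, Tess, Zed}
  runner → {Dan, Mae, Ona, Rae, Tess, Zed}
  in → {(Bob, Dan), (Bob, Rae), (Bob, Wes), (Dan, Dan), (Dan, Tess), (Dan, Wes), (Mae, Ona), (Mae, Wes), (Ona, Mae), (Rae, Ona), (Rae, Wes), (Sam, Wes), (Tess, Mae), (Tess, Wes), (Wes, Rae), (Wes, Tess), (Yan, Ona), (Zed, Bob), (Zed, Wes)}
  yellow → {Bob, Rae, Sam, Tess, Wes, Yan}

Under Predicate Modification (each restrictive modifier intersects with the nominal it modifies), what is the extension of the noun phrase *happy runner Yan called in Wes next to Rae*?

{Dan, Tess}

⟦Yan called⟧ = {x : ⟨Yan, x⟩ ∈ ⟦called⟧} = {Dan, Tess, Wes, Zed}
⟦in Wes⟧ = {x : ⟨x, Wes⟩ ∈ ⟦in⟧} = {Bob, Dan, Mae, Rae, Sam, Tess, Zed}
⟦next to Rae⟧ = {x : ⟨x, Rae⟩ ∈ ⟦next to⟧} = {Bob, Dan, Mae, Rae, Tess, Wes, Zed}
⟦runner⟧ = {Dan, Mae, Ona, Rae, Tess, Zed}
… ∩ ⟦Yan called⟧ = {Dan, Mae, Ona, Rae, Tess, Zed} ∩ {Dan, Tess, Wes, Zed} = {Dan, Tess, Zed}
… ∩ ⟦in Wes⟧ = {Dan, Tess, Zed} ∩ {Bob, Dan, Mae, Rae, Sam, Tess, Zed} = {Dan, Tess, Zed}
… ∩ ⟦next to Rae⟧ = {Dan, Tess, Zed} ∩ {Bob, Dan, Mae, Rae, Tess, Wes, Zed} = {Dan, Tess, Zed}
… ∩ ⟦happy⟧ = {Dan, Tess, Zed} ∩ {Dan, Mae, Tess, Yan} = {Dan, Tess}
So ⟦happy runner Yan called in Wes next to Rae⟧ = {Dan, Tess}.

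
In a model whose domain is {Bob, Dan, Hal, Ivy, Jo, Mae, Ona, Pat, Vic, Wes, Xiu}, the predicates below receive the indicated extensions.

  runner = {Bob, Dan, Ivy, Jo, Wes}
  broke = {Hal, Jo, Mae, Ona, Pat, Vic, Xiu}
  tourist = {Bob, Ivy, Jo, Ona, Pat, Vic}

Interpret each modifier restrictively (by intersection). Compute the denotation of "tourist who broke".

⟦who broke⟧ = ⟦broke⟧ = {Hal, Jo, Mae, Ona, Pat, Vic, Xiu}
⟦tourist⟧ = {Bob, Ivy, Jo, Ona, Pat, Vic}
… ∩ ⟦who broke⟧ = {Bob, Ivy, Jo, Ona, Pat, Vic} ∩ {Hal, Jo, Mae, Ona, Pat, Vic, Xiu} = {Jo, Ona, Pat, Vic}
So ⟦tourist who broke⟧ = {Jo, Ona, Pat, Vic}.

{Jo, Ona, Pat, Vic}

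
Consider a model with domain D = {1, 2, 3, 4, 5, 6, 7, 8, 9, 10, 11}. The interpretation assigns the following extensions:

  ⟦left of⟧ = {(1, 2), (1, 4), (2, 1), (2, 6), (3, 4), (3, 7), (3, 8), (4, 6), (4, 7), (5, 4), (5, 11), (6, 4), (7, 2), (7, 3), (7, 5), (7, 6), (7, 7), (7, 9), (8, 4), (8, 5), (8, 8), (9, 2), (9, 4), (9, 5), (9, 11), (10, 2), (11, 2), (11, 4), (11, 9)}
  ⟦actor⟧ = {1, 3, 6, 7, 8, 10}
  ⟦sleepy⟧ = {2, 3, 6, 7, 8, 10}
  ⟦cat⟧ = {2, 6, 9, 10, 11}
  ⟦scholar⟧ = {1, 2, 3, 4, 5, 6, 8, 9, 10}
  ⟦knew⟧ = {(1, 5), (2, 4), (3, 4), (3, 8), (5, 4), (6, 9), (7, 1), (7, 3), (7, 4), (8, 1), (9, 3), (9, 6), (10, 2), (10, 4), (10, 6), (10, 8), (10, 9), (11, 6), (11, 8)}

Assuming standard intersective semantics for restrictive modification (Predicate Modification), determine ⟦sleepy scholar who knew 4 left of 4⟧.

⟦who knew 4⟧ = {x : ⟨x, 4⟩ ∈ ⟦knew⟧} = {2, 3, 5, 7, 10}
⟦left of 4⟧ = {x : ⟨x, 4⟩ ∈ ⟦left of⟧} = {1, 3, 5, 6, 8, 9, 11}
⟦scholar⟧ = {1, 2, 3, 4, 5, 6, 8, 9, 10}
… ∩ ⟦who knew 4⟧ = {1, 2, 3, 4, 5, 6, 8, 9, 10} ∩ {2, 3, 5, 7, 10} = {2, 3, 5, 10}
… ∩ ⟦left of 4⟧ = {2, 3, 5, 10} ∩ {1, 3, 5, 6, 8, 9, 11} = {3, 5}
… ∩ ⟦sleepy⟧ = {3, 5} ∩ {2, 3, 6, 7, 8, 10} = {3}
So ⟦sleepy scholar who knew 4 left of 4⟧ = {3}.

{3}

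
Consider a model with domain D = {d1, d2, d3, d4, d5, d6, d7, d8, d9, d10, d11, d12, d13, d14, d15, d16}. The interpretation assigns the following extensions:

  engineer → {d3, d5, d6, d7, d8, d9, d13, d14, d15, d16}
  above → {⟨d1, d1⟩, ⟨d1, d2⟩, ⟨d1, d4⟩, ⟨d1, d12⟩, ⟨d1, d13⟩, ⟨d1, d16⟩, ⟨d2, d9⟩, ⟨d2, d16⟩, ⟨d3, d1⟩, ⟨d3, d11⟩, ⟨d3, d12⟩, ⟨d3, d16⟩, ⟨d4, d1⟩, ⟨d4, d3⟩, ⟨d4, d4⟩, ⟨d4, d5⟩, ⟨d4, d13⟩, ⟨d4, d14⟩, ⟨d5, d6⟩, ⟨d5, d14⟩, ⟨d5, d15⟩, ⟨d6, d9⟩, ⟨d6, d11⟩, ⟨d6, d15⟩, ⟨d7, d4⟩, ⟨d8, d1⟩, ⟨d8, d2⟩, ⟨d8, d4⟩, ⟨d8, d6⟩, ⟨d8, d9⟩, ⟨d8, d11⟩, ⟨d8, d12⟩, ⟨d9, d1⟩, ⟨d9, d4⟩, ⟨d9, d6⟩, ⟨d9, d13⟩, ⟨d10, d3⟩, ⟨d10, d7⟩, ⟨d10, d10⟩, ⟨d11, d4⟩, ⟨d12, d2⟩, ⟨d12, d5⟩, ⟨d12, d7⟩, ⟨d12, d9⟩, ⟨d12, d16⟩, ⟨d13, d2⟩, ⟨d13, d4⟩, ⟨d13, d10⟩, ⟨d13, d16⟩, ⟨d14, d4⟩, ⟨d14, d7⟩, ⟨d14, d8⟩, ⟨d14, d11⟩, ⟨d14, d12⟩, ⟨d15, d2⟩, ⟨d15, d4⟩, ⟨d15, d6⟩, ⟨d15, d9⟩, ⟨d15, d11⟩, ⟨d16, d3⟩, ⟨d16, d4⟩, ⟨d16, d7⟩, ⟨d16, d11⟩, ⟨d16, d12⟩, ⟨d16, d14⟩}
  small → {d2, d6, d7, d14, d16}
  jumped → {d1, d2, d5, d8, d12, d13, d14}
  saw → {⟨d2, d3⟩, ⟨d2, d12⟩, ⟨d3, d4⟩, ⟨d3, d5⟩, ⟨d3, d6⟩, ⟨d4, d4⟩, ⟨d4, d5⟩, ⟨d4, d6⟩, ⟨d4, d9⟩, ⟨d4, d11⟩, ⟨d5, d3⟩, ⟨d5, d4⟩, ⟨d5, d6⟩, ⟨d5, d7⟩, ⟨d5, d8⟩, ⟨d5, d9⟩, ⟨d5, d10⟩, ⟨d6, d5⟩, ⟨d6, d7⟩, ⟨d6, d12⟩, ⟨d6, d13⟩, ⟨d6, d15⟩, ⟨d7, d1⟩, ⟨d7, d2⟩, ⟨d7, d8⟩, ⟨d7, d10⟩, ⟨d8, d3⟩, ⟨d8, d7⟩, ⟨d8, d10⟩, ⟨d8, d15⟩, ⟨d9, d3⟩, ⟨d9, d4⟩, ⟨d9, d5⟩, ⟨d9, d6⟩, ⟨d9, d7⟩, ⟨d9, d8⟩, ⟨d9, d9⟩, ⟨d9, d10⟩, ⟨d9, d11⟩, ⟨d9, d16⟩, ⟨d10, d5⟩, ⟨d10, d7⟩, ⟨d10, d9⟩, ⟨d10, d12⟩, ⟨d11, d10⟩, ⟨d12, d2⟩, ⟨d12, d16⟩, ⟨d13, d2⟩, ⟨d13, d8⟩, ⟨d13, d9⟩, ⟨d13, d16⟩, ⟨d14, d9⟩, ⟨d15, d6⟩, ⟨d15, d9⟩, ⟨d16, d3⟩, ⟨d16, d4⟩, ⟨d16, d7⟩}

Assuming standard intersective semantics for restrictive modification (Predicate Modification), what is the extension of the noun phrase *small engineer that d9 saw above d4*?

{d7, d16}

⟦that d9 saw⟧ = {x : ⟨d9, x⟩ ∈ ⟦saw⟧} = {d3, d4, d5, d6, d7, d8, d9, d10, d11, d16}
⟦above d4⟧ = {x : ⟨x, d4⟩ ∈ ⟦above⟧} = {d1, d4, d7, d8, d9, d11, d13, d14, d15, d16}
⟦engineer⟧ = {d3, d5, d6, d7, d8, d9, d13, d14, d15, d16}
… ∩ ⟦that d9 saw⟧ = {d3, d5, d6, d7, d8, d9, d13, d14, d15, d16} ∩ {d3, d4, d5, d6, d7, d8, d9, d10, d11, d16} = {d3, d5, d6, d7, d8, d9, d16}
… ∩ ⟦above d4⟧ = {d3, d5, d6, d7, d8, d9, d16} ∩ {d1, d4, d7, d8, d9, d11, d13, d14, d15, d16} = {d7, d8, d9, d16}
… ∩ ⟦small⟧ = {d7, d8, d9, d16} ∩ {d2, d6, d7, d14, d16} = {d7, d16}
So ⟦small engineer that d9 saw above d4⟧ = {d7, d16}.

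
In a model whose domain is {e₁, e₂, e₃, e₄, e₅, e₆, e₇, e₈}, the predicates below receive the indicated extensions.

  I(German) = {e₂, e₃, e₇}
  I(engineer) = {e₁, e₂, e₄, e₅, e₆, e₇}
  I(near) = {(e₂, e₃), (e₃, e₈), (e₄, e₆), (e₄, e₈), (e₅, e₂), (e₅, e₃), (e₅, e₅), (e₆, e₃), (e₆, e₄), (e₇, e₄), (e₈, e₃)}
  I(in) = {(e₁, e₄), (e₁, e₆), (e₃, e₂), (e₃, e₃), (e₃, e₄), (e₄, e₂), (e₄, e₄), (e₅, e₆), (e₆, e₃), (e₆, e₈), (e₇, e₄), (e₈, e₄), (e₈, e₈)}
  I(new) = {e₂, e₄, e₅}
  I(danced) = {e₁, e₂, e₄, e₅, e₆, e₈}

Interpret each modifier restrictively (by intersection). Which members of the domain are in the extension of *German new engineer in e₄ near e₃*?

{ }

⟦in e₄⟧ = {x : ⟨x, e₄⟩ ∈ ⟦in⟧} = {e₁, e₃, e₄, e₇, e₈}
⟦near e₃⟧ = {x : ⟨x, e₃⟩ ∈ ⟦near⟧} = {e₂, e₅, e₆, e₈}
⟦engineer⟧ = {e₁, e₂, e₄, e₅, e₆, e₇}
… ∩ ⟦in e₄⟧ = {e₁, e₂, e₄, e₅, e₆, e₇} ∩ {e₁, e₃, e₄, e₇, e₈} = {e₁, e₄, e₇}
… ∩ ⟦near e₃⟧ = {e₁, e₄, e₇} ∩ {e₂, e₅, e₆, e₈} = ∅
… ∩ ⟦German⟧ = ∅ ∩ {e₂, e₃, e₇} = ∅
… ∩ ⟦new⟧ = ∅ ∩ {e₂, e₄, e₅} = ∅
So ⟦German new engineer in e₄ near e₃⟧ = { }.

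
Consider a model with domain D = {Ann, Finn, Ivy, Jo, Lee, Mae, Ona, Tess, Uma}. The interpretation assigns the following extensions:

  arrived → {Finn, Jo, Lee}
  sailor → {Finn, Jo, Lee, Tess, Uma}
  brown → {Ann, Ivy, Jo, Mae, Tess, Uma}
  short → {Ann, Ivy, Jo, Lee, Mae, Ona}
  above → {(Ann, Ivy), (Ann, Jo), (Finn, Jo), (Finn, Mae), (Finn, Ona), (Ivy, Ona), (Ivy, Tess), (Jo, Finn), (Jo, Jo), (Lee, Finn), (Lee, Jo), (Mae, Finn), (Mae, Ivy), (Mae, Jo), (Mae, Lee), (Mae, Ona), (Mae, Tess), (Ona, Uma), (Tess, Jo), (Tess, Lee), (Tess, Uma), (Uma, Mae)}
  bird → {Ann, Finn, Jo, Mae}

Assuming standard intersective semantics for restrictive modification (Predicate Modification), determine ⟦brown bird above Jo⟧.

{Ann, Jo, Mae}

⟦above Jo⟧ = {x : ⟨x, Jo⟩ ∈ ⟦above⟧} = {Ann, Finn, Jo, Lee, Mae, Tess}
⟦bird⟧ = {Ann, Finn, Jo, Mae}
… ∩ ⟦above Jo⟧ = {Ann, Finn, Jo, Mae} ∩ {Ann, Finn, Jo, Lee, Mae, Tess} = {Ann, Finn, Jo, Mae}
… ∩ ⟦brown⟧ = {Ann, Finn, Jo, Mae} ∩ {Ann, Ivy, Jo, Mae, Tess, Uma} = {Ann, Jo, Mae}
So ⟦brown bird above Jo⟧ = {Ann, Jo, Mae}.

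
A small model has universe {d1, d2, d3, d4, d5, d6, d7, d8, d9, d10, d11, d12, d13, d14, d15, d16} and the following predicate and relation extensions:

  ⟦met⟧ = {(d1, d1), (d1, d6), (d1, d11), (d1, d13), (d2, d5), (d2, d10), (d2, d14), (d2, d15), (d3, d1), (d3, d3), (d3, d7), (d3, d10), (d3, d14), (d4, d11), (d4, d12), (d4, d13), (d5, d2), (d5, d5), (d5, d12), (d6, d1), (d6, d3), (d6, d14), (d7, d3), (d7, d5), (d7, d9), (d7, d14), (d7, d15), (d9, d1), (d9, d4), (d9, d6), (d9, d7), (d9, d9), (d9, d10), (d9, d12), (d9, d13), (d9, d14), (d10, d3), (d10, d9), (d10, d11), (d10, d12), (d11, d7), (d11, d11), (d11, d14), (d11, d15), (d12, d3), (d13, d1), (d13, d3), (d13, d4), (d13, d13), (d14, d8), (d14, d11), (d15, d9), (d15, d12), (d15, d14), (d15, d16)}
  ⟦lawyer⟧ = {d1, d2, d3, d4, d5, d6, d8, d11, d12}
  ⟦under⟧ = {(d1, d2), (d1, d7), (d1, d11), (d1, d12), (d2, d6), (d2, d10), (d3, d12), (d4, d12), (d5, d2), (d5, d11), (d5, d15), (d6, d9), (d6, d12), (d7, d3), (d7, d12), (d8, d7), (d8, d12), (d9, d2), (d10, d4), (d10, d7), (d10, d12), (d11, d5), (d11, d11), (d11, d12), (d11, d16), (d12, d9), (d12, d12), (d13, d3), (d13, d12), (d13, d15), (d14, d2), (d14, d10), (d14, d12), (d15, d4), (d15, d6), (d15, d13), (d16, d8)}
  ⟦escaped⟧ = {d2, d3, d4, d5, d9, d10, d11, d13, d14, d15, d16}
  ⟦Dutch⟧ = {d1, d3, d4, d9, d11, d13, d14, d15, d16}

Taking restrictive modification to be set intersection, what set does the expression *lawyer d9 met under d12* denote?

{d1, d4, d6, d12}

⟦d9 met⟧ = {x : ⟨d9, x⟩ ∈ ⟦met⟧} = {d1, d4, d6, d7, d9, d10, d12, d13, d14}
⟦under d12⟧ = {x : ⟨x, d12⟩ ∈ ⟦under⟧} = {d1, d3, d4, d6, d7, d8, d10, d11, d12, d13, d14}
⟦lawyer⟧ = {d1, d2, d3, d4, d5, d6, d8, d11, d12}
… ∩ ⟦d9 met⟧ = {d1, d2, d3, d4, d5, d6, d8, d11, d12} ∩ {d1, d4, d6, d7, d9, d10, d12, d13, d14} = {d1, d4, d6, d12}
… ∩ ⟦under d12⟧ = {d1, d4, d6, d12} ∩ {d1, d3, d4, d6, d7, d8, d10, d11, d12, d13, d14} = {d1, d4, d6, d12}
So ⟦lawyer d9 met under d12⟧ = {d1, d4, d6, d12}.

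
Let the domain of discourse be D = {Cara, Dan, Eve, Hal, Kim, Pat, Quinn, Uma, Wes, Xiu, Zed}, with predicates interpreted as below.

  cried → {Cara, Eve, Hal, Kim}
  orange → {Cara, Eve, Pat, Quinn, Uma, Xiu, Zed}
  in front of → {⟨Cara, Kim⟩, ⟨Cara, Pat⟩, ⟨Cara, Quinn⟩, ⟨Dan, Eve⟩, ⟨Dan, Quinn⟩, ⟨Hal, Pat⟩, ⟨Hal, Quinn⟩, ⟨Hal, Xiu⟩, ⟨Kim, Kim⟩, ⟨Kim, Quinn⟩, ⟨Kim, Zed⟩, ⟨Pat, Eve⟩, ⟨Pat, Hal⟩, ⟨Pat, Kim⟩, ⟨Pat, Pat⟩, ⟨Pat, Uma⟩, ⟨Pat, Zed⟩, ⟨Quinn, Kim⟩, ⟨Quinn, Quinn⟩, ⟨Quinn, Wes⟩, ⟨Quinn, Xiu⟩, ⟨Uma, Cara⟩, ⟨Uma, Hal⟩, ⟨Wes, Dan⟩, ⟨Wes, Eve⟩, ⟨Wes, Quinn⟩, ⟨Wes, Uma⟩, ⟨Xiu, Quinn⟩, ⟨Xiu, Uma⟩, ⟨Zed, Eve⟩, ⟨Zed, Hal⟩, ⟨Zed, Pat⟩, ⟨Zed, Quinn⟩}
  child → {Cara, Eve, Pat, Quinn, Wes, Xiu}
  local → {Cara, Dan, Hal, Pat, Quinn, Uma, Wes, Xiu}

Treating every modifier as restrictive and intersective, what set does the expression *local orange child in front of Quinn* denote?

{Cara, Quinn, Xiu}

⟦in front of Quinn⟧ = {x : ⟨x, Quinn⟩ ∈ ⟦in front of⟧} = {Cara, Dan, Hal, Kim, Quinn, Wes, Xiu, Zed}
⟦child⟧ = {Cara, Eve, Pat, Quinn, Wes, Xiu}
… ∩ ⟦in front of Quinn⟧ = {Cara, Eve, Pat, Quinn, Wes, Xiu} ∩ {Cara, Dan, Hal, Kim, Quinn, Wes, Xiu, Zed} = {Cara, Quinn, Wes, Xiu}
… ∩ ⟦local⟧ = {Cara, Quinn, Wes, Xiu} ∩ {Cara, Dan, Hal, Pat, Quinn, Uma, Wes, Xiu} = {Cara, Quinn, Wes, Xiu}
… ∩ ⟦orange⟧ = {Cara, Quinn, Wes, Xiu} ∩ {Cara, Eve, Pat, Quinn, Uma, Xiu, Zed} = {Cara, Quinn, Xiu}
So ⟦local orange child in front of Quinn⟧ = {Cara, Quinn, Xiu}.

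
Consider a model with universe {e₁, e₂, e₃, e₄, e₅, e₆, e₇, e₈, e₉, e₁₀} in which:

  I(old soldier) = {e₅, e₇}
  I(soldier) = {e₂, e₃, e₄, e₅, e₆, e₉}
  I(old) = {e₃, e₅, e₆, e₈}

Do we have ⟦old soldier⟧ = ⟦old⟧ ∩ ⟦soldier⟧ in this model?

⟦old⟧ ∩ ⟦soldier⟧ = {e₃, e₅, e₆, e₈} ∩ {e₂, e₃, e₄, e₅, e₆, e₉} = {e₃, e₅, e₆}
Observed ⟦old soldier⟧ = {e₅, e₇}.
These differ, so the modifier is not intersective in this model.

no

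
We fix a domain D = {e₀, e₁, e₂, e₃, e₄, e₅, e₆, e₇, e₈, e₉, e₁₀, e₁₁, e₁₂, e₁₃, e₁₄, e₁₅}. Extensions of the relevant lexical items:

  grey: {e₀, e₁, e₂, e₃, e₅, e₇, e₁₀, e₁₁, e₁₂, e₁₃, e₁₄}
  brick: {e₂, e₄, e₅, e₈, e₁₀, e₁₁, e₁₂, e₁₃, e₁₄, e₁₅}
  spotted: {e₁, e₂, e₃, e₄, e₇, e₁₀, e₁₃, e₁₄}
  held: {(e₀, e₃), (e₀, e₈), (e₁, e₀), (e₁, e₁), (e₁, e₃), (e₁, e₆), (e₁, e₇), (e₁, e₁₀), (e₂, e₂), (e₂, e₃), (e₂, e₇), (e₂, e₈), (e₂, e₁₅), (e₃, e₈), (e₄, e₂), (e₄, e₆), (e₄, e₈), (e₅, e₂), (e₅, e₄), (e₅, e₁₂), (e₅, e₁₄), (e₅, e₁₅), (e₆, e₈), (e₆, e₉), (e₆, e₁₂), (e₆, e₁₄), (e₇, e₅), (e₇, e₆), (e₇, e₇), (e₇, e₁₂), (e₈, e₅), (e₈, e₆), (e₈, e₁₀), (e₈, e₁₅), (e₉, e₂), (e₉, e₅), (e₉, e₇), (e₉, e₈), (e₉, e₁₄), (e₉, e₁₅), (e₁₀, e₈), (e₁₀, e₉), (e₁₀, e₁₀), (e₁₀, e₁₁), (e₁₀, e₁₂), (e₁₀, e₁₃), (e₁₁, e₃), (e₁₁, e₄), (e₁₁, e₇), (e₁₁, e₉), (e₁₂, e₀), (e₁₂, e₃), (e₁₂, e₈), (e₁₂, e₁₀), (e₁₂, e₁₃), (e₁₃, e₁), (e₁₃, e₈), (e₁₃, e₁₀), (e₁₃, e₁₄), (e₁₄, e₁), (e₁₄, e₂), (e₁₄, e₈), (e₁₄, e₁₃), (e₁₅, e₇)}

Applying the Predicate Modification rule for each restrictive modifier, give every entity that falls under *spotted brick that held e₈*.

⟦that held e₈⟧ = {x : ⟨x, e₈⟩ ∈ ⟦held⟧} = {e₀, e₂, e₃, e₄, e₆, e₉, e₁₀, e₁₂, e₁₃, e₁₄}
⟦brick⟧ = {e₂, e₄, e₅, e₈, e₁₀, e₁₁, e₁₂, e₁₃, e₁₄, e₁₅}
… ∩ ⟦that held e₈⟧ = {e₂, e₄, e₅, e₈, e₁₀, e₁₁, e₁₂, e₁₃, e₁₄, e₁₅} ∩ {e₀, e₂, e₃, e₄, e₆, e₉, e₁₀, e₁₂, e₁₃, e₁₄} = {e₂, e₄, e₁₀, e₁₂, e₁₃, e₁₄}
… ∩ ⟦spotted⟧ = {e₂, e₄, e₁₀, e₁₂, e₁₃, e₁₄} ∩ {e₁, e₂, e₃, e₄, e₇, e₁₀, e₁₃, e₁₄} = {e₂, e₄, e₁₀, e₁₃, e₁₄}
So ⟦spotted brick that held e₈⟧ = {e₂, e₄, e₁₀, e₁₃, e₁₄}.

{e₂, e₄, e₁₀, e₁₃, e₁₄}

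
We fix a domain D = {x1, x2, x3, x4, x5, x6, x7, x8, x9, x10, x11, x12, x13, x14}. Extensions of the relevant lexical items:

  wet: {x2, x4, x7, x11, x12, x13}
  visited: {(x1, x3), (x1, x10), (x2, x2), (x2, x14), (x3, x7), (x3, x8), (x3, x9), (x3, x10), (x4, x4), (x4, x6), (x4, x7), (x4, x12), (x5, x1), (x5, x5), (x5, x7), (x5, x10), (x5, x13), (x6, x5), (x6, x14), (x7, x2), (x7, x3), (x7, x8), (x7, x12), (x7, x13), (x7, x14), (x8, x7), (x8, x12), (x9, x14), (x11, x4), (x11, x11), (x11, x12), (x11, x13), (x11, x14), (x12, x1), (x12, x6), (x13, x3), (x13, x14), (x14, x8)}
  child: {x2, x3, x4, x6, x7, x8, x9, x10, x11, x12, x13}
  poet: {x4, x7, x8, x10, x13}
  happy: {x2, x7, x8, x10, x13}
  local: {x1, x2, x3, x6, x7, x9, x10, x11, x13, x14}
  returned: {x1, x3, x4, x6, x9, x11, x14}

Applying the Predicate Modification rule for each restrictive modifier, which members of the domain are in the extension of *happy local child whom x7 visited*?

{x2, x13}

⟦whom x7 visited⟧ = {x : ⟨x7, x⟩ ∈ ⟦visited⟧} = {x2, x3, x8, x12, x13, x14}
⟦child⟧ = {x2, x3, x4, x6, x7, x8, x9, x10, x11, x12, x13}
… ∩ ⟦whom x7 visited⟧ = {x2, x3, x4, x6, x7, x8, x9, x10, x11, x12, x13} ∩ {x2, x3, x8, x12, x13, x14} = {x2, x3, x8, x12, x13}
… ∩ ⟦happy⟧ = {x2, x3, x8, x12, x13} ∩ {x2, x7, x8, x10, x13} = {x2, x8, x13}
… ∩ ⟦local⟧ = {x2, x8, x13} ∩ {x1, x2, x3, x6, x7, x9, x10, x11, x13, x14} = {x2, x13}
So ⟦happy local child whom x7 visited⟧ = {x2, x13}.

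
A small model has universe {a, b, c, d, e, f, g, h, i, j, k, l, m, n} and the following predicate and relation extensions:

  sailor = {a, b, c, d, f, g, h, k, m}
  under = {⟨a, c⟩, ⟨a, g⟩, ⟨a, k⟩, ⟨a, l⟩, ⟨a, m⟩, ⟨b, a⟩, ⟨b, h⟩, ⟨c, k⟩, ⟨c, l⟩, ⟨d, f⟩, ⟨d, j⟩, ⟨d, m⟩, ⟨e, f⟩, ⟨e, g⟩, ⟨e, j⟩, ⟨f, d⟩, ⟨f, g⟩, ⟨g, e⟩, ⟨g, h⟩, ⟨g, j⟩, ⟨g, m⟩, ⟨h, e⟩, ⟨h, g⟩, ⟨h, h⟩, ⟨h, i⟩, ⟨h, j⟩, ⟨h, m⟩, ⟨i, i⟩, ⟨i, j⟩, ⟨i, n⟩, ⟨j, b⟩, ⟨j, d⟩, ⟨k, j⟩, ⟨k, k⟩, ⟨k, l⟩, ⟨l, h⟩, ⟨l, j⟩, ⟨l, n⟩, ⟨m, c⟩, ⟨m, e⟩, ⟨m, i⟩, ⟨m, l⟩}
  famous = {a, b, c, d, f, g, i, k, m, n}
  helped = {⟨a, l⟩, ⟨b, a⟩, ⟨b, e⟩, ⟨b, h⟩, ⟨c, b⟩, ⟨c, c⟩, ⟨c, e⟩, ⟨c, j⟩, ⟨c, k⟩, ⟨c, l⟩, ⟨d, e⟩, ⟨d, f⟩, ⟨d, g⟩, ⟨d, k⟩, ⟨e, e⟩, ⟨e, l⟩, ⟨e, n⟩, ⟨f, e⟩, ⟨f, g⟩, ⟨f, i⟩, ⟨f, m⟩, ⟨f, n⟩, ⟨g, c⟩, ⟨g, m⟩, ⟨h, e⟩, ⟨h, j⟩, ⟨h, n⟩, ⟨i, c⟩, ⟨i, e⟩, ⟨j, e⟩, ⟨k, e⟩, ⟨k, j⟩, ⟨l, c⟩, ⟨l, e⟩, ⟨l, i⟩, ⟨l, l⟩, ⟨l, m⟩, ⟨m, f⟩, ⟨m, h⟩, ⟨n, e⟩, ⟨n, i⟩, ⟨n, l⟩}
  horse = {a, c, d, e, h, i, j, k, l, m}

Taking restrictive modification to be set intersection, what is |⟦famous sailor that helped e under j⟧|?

⟦that helped e⟧ = {x : ⟨x, e⟩ ∈ ⟦helped⟧} = {b, c, d, e, f, h, i, j, k, l, n}
⟦under j⟧ = {x : ⟨x, j⟩ ∈ ⟦under⟧} = {d, e, g, h, i, k, l}
⟦sailor⟧ = {a, b, c, d, f, g, h, k, m}
… ∩ ⟦that helped e⟧ = {a, b, c, d, f, g, h, k, m} ∩ {b, c, d, e, f, h, i, j, k, l, n} = {b, c, d, f, h, k}
… ∩ ⟦under j⟧ = {b, c, d, f, h, k} ∩ {d, e, g, h, i, k, l} = {d, h, k}
… ∩ ⟦famous⟧ = {d, h, k} ∩ {a, b, c, d, f, g, i, k, m, n} = {d, k}
⟦famous sailor that helped e under j⟧ = {d, k}, so the cardinality is 2.

2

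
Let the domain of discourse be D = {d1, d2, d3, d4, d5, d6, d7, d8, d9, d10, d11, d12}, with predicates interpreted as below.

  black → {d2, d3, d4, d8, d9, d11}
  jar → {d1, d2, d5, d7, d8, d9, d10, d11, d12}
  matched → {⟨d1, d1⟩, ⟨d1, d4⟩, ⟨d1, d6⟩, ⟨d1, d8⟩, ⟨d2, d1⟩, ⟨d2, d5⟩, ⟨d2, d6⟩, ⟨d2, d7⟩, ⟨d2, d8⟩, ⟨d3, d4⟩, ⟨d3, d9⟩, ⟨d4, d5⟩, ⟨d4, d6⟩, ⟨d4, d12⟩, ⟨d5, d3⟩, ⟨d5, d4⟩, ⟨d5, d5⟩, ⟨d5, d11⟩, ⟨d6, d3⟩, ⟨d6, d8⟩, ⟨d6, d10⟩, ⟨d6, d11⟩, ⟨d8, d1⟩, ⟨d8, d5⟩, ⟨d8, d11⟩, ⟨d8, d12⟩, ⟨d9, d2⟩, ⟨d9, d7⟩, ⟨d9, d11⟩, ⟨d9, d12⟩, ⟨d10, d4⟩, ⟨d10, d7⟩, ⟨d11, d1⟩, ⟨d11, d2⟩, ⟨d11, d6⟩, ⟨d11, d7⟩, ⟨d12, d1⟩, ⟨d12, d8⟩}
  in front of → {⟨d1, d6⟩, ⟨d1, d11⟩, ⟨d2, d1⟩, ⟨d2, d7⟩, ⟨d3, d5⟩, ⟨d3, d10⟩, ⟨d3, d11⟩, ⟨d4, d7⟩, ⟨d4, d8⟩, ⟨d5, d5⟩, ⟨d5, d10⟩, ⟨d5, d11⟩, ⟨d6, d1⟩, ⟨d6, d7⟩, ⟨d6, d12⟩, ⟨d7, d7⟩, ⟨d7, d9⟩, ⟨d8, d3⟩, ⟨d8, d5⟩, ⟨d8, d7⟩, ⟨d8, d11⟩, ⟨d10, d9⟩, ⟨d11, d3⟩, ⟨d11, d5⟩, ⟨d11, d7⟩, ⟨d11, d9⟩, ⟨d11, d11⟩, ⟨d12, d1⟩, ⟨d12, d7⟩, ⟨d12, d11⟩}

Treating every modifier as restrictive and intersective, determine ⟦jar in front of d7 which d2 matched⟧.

⟦in front of d7⟧ = {x : ⟨x, d7⟩ ∈ ⟦in front of⟧} = {d2, d4, d6, d7, d8, d11, d12}
⟦which d2 matched⟧ = {x : ⟨d2, x⟩ ∈ ⟦matched⟧} = {d1, d5, d6, d7, d8}
⟦jar⟧ = {d1, d2, d5, d7, d8, d9, d10, d11, d12}
… ∩ ⟦in front of d7⟧ = {d1, d2, d5, d7, d8, d9, d10, d11, d12} ∩ {d2, d4, d6, d7, d8, d11, d12} = {d2, d7, d8, d11, d12}
… ∩ ⟦which d2 matched⟧ = {d2, d7, d8, d11, d12} ∩ {d1, d5, d6, d7, d8} = {d7, d8}
So ⟦jar in front of d7 which d2 matched⟧ = {d7, d8}.

{d7, d8}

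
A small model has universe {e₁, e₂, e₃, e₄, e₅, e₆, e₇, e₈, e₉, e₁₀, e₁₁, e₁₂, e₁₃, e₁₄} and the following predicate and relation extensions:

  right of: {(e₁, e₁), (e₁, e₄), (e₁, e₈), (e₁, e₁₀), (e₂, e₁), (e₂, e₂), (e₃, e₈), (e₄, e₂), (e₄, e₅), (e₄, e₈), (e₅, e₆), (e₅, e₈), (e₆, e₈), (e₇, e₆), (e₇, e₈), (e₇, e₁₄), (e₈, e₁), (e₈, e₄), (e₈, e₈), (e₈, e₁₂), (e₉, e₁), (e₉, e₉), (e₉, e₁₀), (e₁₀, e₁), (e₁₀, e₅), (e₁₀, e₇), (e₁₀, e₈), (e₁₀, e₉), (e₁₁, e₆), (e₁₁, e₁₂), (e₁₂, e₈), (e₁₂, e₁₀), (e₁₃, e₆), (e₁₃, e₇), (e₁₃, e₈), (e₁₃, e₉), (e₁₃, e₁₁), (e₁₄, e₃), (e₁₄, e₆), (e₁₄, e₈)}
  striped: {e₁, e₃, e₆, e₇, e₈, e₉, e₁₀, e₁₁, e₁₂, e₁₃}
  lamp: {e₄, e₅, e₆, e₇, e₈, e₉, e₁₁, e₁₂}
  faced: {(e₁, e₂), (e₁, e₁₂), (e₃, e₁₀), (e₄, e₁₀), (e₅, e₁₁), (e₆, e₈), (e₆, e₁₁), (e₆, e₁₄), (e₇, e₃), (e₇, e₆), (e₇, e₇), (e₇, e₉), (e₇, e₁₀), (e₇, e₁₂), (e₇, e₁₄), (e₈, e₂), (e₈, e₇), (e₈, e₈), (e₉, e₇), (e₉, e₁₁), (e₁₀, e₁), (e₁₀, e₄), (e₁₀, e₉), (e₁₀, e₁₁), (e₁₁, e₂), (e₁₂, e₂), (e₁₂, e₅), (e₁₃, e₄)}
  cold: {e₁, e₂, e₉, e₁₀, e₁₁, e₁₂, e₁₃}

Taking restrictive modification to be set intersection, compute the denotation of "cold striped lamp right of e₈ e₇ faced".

{e₁₂}

⟦right of e₈⟧ = {x : ⟨x, e₈⟩ ∈ ⟦right of⟧} = {e₁, e₃, e₄, e₅, e₆, e₇, e₈, e₁₀, e₁₂, e₁₃, e₁₄}
⟦e₇ faced⟧ = {x : ⟨e₇, x⟩ ∈ ⟦faced⟧} = {e₃, e₆, e₇, e₉, e₁₀, e₁₂, e₁₄}
⟦lamp⟧ = {e₄, e₅, e₆, e₇, e₈, e₉, e₁₁, e₁₂}
… ∩ ⟦right of e₈⟧ = {e₄, e₅, e₆, e₇, e₈, e₉, e₁₁, e₁₂} ∩ {e₁, e₃, e₄, e₅, e₆, e₇, e₈, e₁₀, e₁₂, e₁₃, e₁₄} = {e₄, e₅, e₆, e₇, e₈, e₁₂}
… ∩ ⟦e₇ faced⟧ = {e₄, e₅, e₆, e₇, e₈, e₁₂} ∩ {e₃, e₆, e₇, e₉, e₁₀, e₁₂, e₁₄} = {e₆, e₇, e₁₂}
… ∩ ⟦cold⟧ = {e₆, e₇, e₁₂} ∩ {e₁, e₂, e₉, e₁₀, e₁₁, e₁₂, e₁₃} = {e₁₂}
… ∩ ⟦striped⟧ = {e₁₂} ∩ {e₁, e₃, e₆, e₇, e₈, e₉, e₁₀, e₁₁, e₁₂, e₁₃} = {e₁₂}
So ⟦cold striped lamp right of e₈ e₇ faced⟧ = {e₁₂}.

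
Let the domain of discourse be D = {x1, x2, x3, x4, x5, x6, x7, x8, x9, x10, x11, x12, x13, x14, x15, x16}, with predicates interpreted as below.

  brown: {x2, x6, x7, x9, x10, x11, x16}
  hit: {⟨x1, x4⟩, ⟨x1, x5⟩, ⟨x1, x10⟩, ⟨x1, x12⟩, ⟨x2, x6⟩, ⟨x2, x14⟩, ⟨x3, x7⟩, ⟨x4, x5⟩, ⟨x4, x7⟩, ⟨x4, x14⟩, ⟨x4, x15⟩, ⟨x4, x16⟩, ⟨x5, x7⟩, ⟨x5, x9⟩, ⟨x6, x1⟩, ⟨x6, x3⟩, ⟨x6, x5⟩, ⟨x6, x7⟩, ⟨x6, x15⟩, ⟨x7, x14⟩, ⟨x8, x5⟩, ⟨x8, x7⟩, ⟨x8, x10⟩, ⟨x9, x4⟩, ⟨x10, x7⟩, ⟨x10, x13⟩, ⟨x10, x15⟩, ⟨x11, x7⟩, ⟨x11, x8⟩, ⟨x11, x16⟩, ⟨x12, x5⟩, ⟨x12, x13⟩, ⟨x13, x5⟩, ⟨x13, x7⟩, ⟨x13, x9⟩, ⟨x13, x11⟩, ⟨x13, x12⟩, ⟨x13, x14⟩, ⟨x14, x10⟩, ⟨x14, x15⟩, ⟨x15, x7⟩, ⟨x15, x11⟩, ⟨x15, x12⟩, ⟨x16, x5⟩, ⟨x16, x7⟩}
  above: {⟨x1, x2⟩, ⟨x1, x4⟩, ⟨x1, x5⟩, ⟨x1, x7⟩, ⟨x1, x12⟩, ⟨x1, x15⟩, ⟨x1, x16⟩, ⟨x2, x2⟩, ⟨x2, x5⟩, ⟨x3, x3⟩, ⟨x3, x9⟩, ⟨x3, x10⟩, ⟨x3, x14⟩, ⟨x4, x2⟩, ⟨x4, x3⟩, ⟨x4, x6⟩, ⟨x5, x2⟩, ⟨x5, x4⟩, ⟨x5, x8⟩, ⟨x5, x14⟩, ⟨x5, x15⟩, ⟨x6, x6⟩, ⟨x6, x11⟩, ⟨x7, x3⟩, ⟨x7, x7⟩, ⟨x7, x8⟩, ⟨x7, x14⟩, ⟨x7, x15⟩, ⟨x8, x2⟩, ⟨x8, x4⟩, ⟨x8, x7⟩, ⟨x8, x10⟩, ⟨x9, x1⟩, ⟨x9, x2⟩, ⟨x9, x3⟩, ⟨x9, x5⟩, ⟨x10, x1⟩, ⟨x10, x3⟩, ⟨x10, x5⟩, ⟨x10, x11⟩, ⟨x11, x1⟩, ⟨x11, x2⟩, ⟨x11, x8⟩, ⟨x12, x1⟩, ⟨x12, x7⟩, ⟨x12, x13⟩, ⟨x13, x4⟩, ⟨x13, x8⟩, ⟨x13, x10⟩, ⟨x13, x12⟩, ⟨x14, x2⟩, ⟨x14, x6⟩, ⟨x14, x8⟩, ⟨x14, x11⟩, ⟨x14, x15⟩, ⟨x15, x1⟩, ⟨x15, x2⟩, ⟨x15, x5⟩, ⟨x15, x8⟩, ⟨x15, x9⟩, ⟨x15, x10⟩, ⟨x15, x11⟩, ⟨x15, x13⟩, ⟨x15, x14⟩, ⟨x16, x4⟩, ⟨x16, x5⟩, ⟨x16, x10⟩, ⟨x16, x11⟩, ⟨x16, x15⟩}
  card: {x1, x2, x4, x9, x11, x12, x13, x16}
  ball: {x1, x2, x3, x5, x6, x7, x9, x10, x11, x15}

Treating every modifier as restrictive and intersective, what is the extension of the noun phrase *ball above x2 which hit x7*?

⟦above x2⟧ = {x : ⟨x, x2⟩ ∈ ⟦above⟧} = {x1, x2, x4, x5, x8, x9, x11, x14, x15}
⟦which hit x7⟧ = {x : ⟨x, x7⟩ ∈ ⟦hit⟧} = {x3, x4, x5, x6, x8, x10, x11, x13, x15, x16}
⟦ball⟧ = {x1, x2, x3, x5, x6, x7, x9, x10, x11, x15}
… ∩ ⟦above x2⟧ = {x1, x2, x3, x5, x6, x7, x9, x10, x11, x15} ∩ {x1, x2, x4, x5, x8, x9, x11, x14, x15} = {x1, x2, x5, x9, x11, x15}
… ∩ ⟦which hit x7⟧ = {x1, x2, x5, x9, x11, x15} ∩ {x3, x4, x5, x6, x8, x10, x11, x13, x15, x16} = {x5, x11, x15}
So ⟦ball above x2 which hit x7⟧ = {x5, x11, x15}.

{x5, x11, x15}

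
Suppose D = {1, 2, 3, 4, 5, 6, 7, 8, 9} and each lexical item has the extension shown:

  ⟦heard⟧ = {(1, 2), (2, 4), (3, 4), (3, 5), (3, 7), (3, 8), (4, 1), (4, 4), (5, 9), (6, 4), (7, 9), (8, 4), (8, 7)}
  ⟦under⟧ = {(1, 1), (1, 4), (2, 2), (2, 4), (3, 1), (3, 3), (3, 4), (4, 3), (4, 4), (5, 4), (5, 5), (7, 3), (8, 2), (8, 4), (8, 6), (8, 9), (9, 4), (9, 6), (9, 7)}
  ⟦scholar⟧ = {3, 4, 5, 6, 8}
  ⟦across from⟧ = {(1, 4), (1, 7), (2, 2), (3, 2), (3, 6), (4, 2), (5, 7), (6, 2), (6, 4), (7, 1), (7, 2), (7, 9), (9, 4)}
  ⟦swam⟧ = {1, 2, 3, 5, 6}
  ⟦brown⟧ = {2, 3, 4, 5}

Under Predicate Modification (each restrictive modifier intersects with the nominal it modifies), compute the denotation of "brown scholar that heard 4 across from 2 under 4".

⟦that heard 4⟧ = {x : ⟨x, 4⟩ ∈ ⟦heard⟧} = {2, 3, 4, 6, 8}
⟦across from 2⟧ = {x : ⟨x, 2⟩ ∈ ⟦across from⟧} = {2, 3, 4, 6, 7}
⟦under 4⟧ = {x : ⟨x, 4⟩ ∈ ⟦under⟧} = {1, 2, 3, 4, 5, 8, 9}
⟦scholar⟧ = {3, 4, 5, 6, 8}
… ∩ ⟦that heard 4⟧ = {3, 4, 5, 6, 8} ∩ {2, 3, 4, 6, 8} = {3, 4, 6, 8}
… ∩ ⟦across from 2⟧ = {3, 4, 6, 8} ∩ {2, 3, 4, 6, 7} = {3, 4, 6}
… ∩ ⟦under 4⟧ = {3, 4, 6} ∩ {1, 2, 3, 4, 5, 8, 9} = {3, 4}
… ∩ ⟦brown⟧ = {3, 4} ∩ {2, 3, 4, 5} = {3, 4}
So ⟦brown scholar that heard 4 across from 2 under 4⟧ = {3, 4}.

{3, 4}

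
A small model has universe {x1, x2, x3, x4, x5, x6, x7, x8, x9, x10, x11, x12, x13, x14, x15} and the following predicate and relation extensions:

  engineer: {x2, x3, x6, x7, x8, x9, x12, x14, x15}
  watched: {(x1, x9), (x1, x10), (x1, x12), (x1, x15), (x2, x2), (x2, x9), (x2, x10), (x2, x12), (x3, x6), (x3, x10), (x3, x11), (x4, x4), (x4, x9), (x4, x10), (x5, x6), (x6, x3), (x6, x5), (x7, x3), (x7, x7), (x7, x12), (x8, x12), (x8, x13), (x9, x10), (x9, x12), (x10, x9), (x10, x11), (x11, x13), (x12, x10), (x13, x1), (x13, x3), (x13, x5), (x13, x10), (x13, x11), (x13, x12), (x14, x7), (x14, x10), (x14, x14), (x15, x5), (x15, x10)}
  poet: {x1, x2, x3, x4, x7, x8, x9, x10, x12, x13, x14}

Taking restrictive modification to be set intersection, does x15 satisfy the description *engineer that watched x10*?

yes

⟦that watched x10⟧ = {x : ⟨x, x10⟩ ∈ ⟦watched⟧} = {x1, x2, x3, x4, x9, x12, x13, x14, x15}
⟦engineer⟧ = {x2, x3, x6, x7, x8, x9, x12, x14, x15}
… ∩ ⟦that watched x10⟧ = {x2, x3, x6, x7, x8, x9, x12, x14, x15} ∩ {x1, x2, x3, x4, x9, x12, x13, x14, x15} = {x2, x3, x9, x12, x14, x15}
⟦engineer that watched x10⟧ = {x2, x3, x9, x12, x14, x15}; x15 ∈ this set.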